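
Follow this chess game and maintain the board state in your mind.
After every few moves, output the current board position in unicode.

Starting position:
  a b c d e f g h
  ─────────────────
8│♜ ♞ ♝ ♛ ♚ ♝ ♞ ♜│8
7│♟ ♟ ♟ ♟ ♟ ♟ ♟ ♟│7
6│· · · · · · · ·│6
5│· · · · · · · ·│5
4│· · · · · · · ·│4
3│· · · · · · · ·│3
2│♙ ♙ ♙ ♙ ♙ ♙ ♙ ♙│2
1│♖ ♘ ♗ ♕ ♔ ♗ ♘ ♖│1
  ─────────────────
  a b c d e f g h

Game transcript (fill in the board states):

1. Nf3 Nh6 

  a b c d e f g h
  ─────────────────
8│♜ ♞ ♝ ♛ ♚ ♝ · ♜│8
7│♟ ♟ ♟ ♟ ♟ ♟ ♟ ♟│7
6│· · · · · · · ♞│6
5│· · · · · · · ·│5
4│· · · · · · · ·│4
3│· · · · · ♘ · ·│3
2│♙ ♙ ♙ ♙ ♙ ♙ ♙ ♙│2
1│♖ ♘ ♗ ♕ ♔ ♗ · ♖│1
  ─────────────────
  a b c d e f g h

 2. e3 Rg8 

  a b c d e f g h
  ─────────────────
8│♜ ♞ ♝ ♛ ♚ ♝ ♜ ·│8
7│♟ ♟ ♟ ♟ ♟ ♟ ♟ ♟│7
6│· · · · · · · ♞│6
5│· · · · · · · ·│5
4│· · · · · · · ·│4
3│· · · · ♙ ♘ · ·│3
2│♙ ♙ ♙ ♙ · ♙ ♙ ♙│2
1│♖ ♘ ♗ ♕ ♔ ♗ · ♖│1
  ─────────────────
  a b c d e f g h

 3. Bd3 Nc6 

  a b c d e f g h
  ─────────────────
8│♜ · ♝ ♛ ♚ ♝ ♜ ·│8
7│♟ ♟ ♟ ♟ ♟ ♟ ♟ ♟│7
6│· · ♞ · · · · ♞│6
5│· · · · · · · ·│5
4│· · · · · · · ·│4
3│· · · ♗ ♙ ♘ · ·│3
2│♙ ♙ ♙ ♙ · ♙ ♙ ♙│2
1│♖ ♘ ♗ ♕ ♔ · · ♖│1
  ─────────────────
  a b c d e f g h

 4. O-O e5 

  a b c d e f g h
  ─────────────────
8│♜ · ♝ ♛ ♚ ♝ ♜ ·│8
7│♟ ♟ ♟ ♟ · ♟ ♟ ♟│7
6│· · ♞ · · · · ♞│6
5│· · · · ♟ · · ·│5
4│· · · · · · · ·│4
3│· · · ♗ ♙ ♘ · ·│3
2│♙ ♙ ♙ ♙ · ♙ ♙ ♙│2
1│♖ ♘ ♗ ♕ · ♖ ♔ ·│1
  ─────────────────
  a b c d e f g h

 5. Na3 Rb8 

  a b c d e f g h
  ─────────────────
8│· ♜ ♝ ♛ ♚ ♝ ♜ ·│8
7│♟ ♟ ♟ ♟ · ♟ ♟ ♟│7
6│· · ♞ · · · · ♞│6
5│· · · · ♟ · · ·│5
4│· · · · · · · ·│4
3│♘ · · ♗ ♙ ♘ · ·│3
2│♙ ♙ ♙ ♙ · ♙ ♙ ♙│2
1│♖ · ♗ ♕ · ♖ ♔ ·│1
  ─────────────────
  a b c d e f g h



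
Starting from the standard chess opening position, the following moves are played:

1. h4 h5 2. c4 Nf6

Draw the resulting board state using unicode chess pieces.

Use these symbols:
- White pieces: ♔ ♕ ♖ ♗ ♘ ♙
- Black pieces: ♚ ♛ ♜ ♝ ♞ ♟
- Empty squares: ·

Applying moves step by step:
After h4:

♜ ♞ ♝ ♛ ♚ ♝ ♞ ♜
♟ ♟ ♟ ♟ ♟ ♟ ♟ ♟
· · · · · · · ·
· · · · · · · ·
· · · · · · · ♙
· · · · · · · ·
♙ ♙ ♙ ♙ ♙ ♙ ♙ ·
♖ ♘ ♗ ♕ ♔ ♗ ♘ ♖


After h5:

♜ ♞ ♝ ♛ ♚ ♝ ♞ ♜
♟ ♟ ♟ ♟ ♟ ♟ ♟ ·
· · · · · · · ·
· · · · · · · ♟
· · · · · · · ♙
· · · · · · · ·
♙ ♙ ♙ ♙ ♙ ♙ ♙ ·
♖ ♘ ♗ ♕ ♔ ♗ ♘ ♖


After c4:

♜ ♞ ♝ ♛ ♚ ♝ ♞ ♜
♟ ♟ ♟ ♟ ♟ ♟ ♟ ·
· · · · · · · ·
· · · · · · · ♟
· · ♙ · · · · ♙
· · · · · · · ·
♙ ♙ · ♙ ♙ ♙ ♙ ·
♖ ♘ ♗ ♕ ♔ ♗ ♘ ♖


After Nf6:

♜ ♞ ♝ ♛ ♚ ♝ · ♜
♟ ♟ ♟ ♟ ♟ ♟ ♟ ·
· · · · · ♞ · ·
· · · · · · · ♟
· · ♙ · · · · ♙
· · · · · · · ·
♙ ♙ · ♙ ♙ ♙ ♙ ·
♖ ♘ ♗ ♕ ♔ ♗ ♘ ♖



  a b c d e f g h
  ─────────────────
8│♜ ♞ ♝ ♛ ♚ ♝ · ♜│8
7│♟ ♟ ♟ ♟ ♟ ♟ ♟ ·│7
6│· · · · · ♞ · ·│6
5│· · · · · · · ♟│5
4│· · ♙ · · · · ♙│4
3│· · · · · · · ·│3
2│♙ ♙ · ♙ ♙ ♙ ♙ ·│2
1│♖ ♘ ♗ ♕ ♔ ♗ ♘ ♖│1
  ─────────────────
  a b c d e f g h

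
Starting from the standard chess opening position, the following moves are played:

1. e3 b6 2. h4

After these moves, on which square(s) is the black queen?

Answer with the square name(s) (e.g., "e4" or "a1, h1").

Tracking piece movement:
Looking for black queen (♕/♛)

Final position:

  a b c d e f g h
  ─────────────────
8│♜ ♞ ♝ ♛ ♚ ♝ ♞ ♜│8
7│♟ · ♟ ♟ ♟ ♟ ♟ ♟│7
6│· ♟ · · · · · ·│6
5│· · · · · · · ·│5
4│· · · · · · · ♙│4
3│· · · · ♙ · · ·│3
2│♙ ♙ ♙ ♙ · ♙ ♙ ·│2
1│♖ ♘ ♗ ♕ ♔ ♗ ♘ ♖│1
  ─────────────────
  a b c d e f g h


d8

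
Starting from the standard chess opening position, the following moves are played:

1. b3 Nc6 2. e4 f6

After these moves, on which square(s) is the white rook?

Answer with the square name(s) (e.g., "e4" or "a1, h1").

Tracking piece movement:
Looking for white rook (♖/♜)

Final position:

  a b c d e f g h
  ─────────────────
8│♜ · ♝ ♛ ♚ ♝ ♞ ♜│8
7│♟ ♟ ♟ ♟ ♟ · ♟ ♟│7
6│· · ♞ · · ♟ · ·│6
5│· · · · · · · ·│5
4│· · · · ♙ · · ·│4
3│· ♙ · · · · · ·│3
2│♙ · ♙ ♙ · ♙ ♙ ♙│2
1│♖ ♘ ♗ ♕ ♔ ♗ ♘ ♖│1
  ─────────────────
  a b c d e f g h


a1, h1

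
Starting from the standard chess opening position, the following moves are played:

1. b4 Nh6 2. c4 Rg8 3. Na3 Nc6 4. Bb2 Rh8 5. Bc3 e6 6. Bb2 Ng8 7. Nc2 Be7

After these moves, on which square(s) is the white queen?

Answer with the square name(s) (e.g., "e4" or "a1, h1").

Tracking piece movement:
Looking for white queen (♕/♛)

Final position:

  a b c d e f g h
  ─────────────────
8│♜ · ♝ ♛ ♚ · ♞ ♜│8
7│♟ ♟ ♟ ♟ ♝ ♟ ♟ ♟│7
6│· · ♞ · ♟ · · ·│6
5│· · · · · · · ·│5
4│· ♙ ♙ · · · · ·│4
3│· · · · · · · ·│3
2│♙ ♗ ♘ ♙ ♙ ♙ ♙ ♙│2
1│♖ · · ♕ ♔ ♗ ♘ ♖│1
  ─────────────────
  a b c d e f g h


d1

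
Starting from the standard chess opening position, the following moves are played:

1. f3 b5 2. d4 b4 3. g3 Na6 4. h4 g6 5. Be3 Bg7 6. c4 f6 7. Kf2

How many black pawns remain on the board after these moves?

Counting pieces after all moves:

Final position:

  a b c d e f g h
  ─────────────────
8│♜ · ♝ ♛ ♚ · ♞ ♜│8
7│♟ · ♟ ♟ ♟ · ♝ ♟│7
6│♞ · · · · ♟ ♟ ·│6
5│· · · · · · · ·│5
4│· ♟ ♙ ♙ · · · ♙│4
3│· · · · ♗ ♙ ♙ ·│3
2│♙ ♙ · · ♙ ♔ · ·│2
1│♖ ♘ · ♕ · ♗ ♘ ♖│1
  ─────────────────
  a b c d e f g h


8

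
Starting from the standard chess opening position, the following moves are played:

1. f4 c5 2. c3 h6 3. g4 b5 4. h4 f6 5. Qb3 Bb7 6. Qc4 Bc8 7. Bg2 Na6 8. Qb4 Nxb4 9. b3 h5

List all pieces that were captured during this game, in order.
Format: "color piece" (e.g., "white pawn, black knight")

Tracking captures:
  Nxb4: captured white queen

white queen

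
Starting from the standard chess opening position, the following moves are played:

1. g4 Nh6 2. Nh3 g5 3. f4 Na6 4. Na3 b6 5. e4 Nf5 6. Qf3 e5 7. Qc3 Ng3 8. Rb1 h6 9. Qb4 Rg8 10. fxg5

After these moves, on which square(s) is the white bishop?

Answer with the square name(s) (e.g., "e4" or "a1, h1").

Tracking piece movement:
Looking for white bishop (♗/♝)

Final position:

  a b c d e f g h
  ─────────────────
8│♜ · ♝ ♛ ♚ ♝ ♜ ·│8
7│♟ · ♟ ♟ · ♟ · ·│7
6│♞ ♟ · · · · · ♟│6
5│· · · · ♟ · ♙ ·│5
4│· ♕ · · ♙ · ♙ ·│4
3│♘ · · · · · ♞ ♘│3
2│♙ ♙ ♙ ♙ · · · ♙│2
1│· ♖ ♗ · ♔ ♗ · ♖│1
  ─────────────────
  a b c d e f g h


c1, f1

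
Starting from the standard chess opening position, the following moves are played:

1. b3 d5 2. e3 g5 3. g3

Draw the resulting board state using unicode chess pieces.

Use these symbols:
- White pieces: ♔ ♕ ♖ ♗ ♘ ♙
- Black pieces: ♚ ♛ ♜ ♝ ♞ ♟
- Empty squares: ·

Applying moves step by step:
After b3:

♜ ♞ ♝ ♛ ♚ ♝ ♞ ♜
♟ ♟ ♟ ♟ ♟ ♟ ♟ ♟
· · · · · · · ·
· · · · · · · ·
· · · · · · · ·
· ♙ · · · · · ·
♙ · ♙ ♙ ♙ ♙ ♙ ♙
♖ ♘ ♗ ♕ ♔ ♗ ♘ ♖


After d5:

♜ ♞ ♝ ♛ ♚ ♝ ♞ ♜
♟ ♟ ♟ · ♟ ♟ ♟ ♟
· · · · · · · ·
· · · ♟ · · · ·
· · · · · · · ·
· ♙ · · · · · ·
♙ · ♙ ♙ ♙ ♙ ♙ ♙
♖ ♘ ♗ ♕ ♔ ♗ ♘ ♖


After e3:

♜ ♞ ♝ ♛ ♚ ♝ ♞ ♜
♟ ♟ ♟ · ♟ ♟ ♟ ♟
· · · · · · · ·
· · · ♟ · · · ·
· · · · · · · ·
· ♙ · · ♙ · · ·
♙ · ♙ ♙ · ♙ ♙ ♙
♖ ♘ ♗ ♕ ♔ ♗ ♘ ♖


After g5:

♜ ♞ ♝ ♛ ♚ ♝ ♞ ♜
♟ ♟ ♟ · ♟ ♟ · ♟
· · · · · · · ·
· · · ♟ · · ♟ ·
· · · · · · · ·
· ♙ · · ♙ · · ·
♙ · ♙ ♙ · ♙ ♙ ♙
♖ ♘ ♗ ♕ ♔ ♗ ♘ ♖


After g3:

♜ ♞ ♝ ♛ ♚ ♝ ♞ ♜
♟ ♟ ♟ · ♟ ♟ · ♟
· · · · · · · ·
· · · ♟ · · ♟ ·
· · · · · · · ·
· ♙ · · ♙ · ♙ ·
♙ · ♙ ♙ · ♙ · ♙
♖ ♘ ♗ ♕ ♔ ♗ ♘ ♖



  a b c d e f g h
  ─────────────────
8│♜ ♞ ♝ ♛ ♚ ♝ ♞ ♜│8
7│♟ ♟ ♟ · ♟ ♟ · ♟│7
6│· · · · · · · ·│6
5│· · · ♟ · · ♟ ·│5
4│· · · · · · · ·│4
3│· ♙ · · ♙ · ♙ ·│3
2│♙ · ♙ ♙ · ♙ · ♙│2
1│♖ ♘ ♗ ♕ ♔ ♗ ♘ ♖│1
  ─────────────────
  a b c d e f g h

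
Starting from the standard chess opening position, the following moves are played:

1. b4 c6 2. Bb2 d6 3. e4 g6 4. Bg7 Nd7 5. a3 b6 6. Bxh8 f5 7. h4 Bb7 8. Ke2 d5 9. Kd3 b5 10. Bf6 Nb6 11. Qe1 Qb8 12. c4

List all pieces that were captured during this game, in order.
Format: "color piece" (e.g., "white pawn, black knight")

Tracking captures:
  Bxh8: captured black rook

black rook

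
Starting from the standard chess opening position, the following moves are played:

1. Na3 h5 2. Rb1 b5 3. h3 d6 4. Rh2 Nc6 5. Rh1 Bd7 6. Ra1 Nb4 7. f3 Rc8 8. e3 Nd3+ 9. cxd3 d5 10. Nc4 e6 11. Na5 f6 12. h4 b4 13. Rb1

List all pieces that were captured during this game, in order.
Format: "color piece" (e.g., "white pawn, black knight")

Tracking captures:
  cxd3: captured black knight

black knight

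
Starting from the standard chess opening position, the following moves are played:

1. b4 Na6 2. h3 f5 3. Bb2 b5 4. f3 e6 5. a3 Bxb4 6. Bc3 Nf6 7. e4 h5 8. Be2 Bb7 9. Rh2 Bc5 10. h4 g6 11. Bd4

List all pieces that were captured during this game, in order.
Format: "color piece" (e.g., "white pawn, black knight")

Tracking captures:
  Bxb4: captured white pawn

white pawn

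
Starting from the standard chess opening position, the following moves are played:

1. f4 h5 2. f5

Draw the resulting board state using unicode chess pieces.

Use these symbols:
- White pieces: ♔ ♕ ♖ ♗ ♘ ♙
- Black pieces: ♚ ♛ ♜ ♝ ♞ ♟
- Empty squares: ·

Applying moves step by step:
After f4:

♜ ♞ ♝ ♛ ♚ ♝ ♞ ♜
♟ ♟ ♟ ♟ ♟ ♟ ♟ ♟
· · · · · · · ·
· · · · · · · ·
· · · · · ♙ · ·
· · · · · · · ·
♙ ♙ ♙ ♙ ♙ · ♙ ♙
♖ ♘ ♗ ♕ ♔ ♗ ♘ ♖


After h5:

♜ ♞ ♝ ♛ ♚ ♝ ♞ ♜
♟ ♟ ♟ ♟ ♟ ♟ ♟ ·
· · · · · · · ·
· · · · · · · ♟
· · · · · ♙ · ·
· · · · · · · ·
♙ ♙ ♙ ♙ ♙ · ♙ ♙
♖ ♘ ♗ ♕ ♔ ♗ ♘ ♖


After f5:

♜ ♞ ♝ ♛ ♚ ♝ ♞ ♜
♟ ♟ ♟ ♟ ♟ ♟ ♟ ·
· · · · · · · ·
· · · · · ♙ · ♟
· · · · · · · ·
· · · · · · · ·
♙ ♙ ♙ ♙ ♙ · ♙ ♙
♖ ♘ ♗ ♕ ♔ ♗ ♘ ♖



  a b c d e f g h
  ─────────────────
8│♜ ♞ ♝ ♛ ♚ ♝ ♞ ♜│8
7│♟ ♟ ♟ ♟ ♟ ♟ ♟ ·│7
6│· · · · · · · ·│6
5│· · · · · ♙ · ♟│5
4│· · · · · · · ·│4
3│· · · · · · · ·│3
2│♙ ♙ ♙ ♙ ♙ · ♙ ♙│2
1│♖ ♘ ♗ ♕ ♔ ♗ ♘ ♖│1
  ─────────────────
  a b c d e f g h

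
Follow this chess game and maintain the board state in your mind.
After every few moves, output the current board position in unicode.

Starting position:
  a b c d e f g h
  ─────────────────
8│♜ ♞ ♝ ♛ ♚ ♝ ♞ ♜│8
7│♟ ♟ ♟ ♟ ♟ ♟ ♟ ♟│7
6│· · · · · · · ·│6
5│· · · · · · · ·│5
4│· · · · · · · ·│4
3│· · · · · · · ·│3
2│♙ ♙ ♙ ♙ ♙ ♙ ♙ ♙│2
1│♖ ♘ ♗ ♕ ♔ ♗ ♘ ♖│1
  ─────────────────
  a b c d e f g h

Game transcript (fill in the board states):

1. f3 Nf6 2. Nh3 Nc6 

  a b c d e f g h
  ─────────────────
8│♜ · ♝ ♛ ♚ ♝ · ♜│8
7│♟ ♟ ♟ ♟ ♟ ♟ ♟ ♟│7
6│· · ♞ · · ♞ · ·│6
5│· · · · · · · ·│5
4│· · · · · · · ·│4
3│· · · · · ♙ · ♘│3
2│♙ ♙ ♙ ♙ ♙ · ♙ ♙│2
1│♖ ♘ ♗ ♕ ♔ ♗ · ♖│1
  ─────────────────
  a b c d e f g h

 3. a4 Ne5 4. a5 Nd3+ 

  a b c d e f g h
  ─────────────────
8│♜ · ♝ ♛ ♚ ♝ · ♜│8
7│♟ ♟ ♟ ♟ ♟ ♟ ♟ ♟│7
6│· · · · · ♞ · ·│6
5│♙ · · · · · · ·│5
4│· · · · · · · ·│4
3│· · · ♞ · ♙ · ♘│3
2│· ♙ ♙ ♙ ♙ · ♙ ♙│2
1│♖ ♘ ♗ ♕ ♔ ♗ · ♖│1
  ─────────────────
  a b c d e f g h

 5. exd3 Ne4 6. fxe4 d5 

  a b c d e f g h
  ─────────────────
8│♜ · ♝ ♛ ♚ ♝ · ♜│8
7│♟ ♟ ♟ · ♟ ♟ ♟ ♟│7
6│· · · · · · · ·│6
5│♙ · · ♟ · · · ·│5
4│· · · · ♙ · · ·│4
3│· · · ♙ · · · ♘│3
2│· ♙ ♙ ♙ · · ♙ ♙│2
1│♖ ♘ ♗ ♕ ♔ ♗ · ♖│1
  ─────────────────
  a b c d e f g h

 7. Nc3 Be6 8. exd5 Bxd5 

  a b c d e f g h
  ─────────────────
8│♜ · · ♛ ♚ ♝ · ♜│8
7│♟ ♟ ♟ · ♟ ♟ ♟ ♟│7
6│· · · · · · · ·│6
5│♙ · · ♝ · · · ·│5
4│· · · · · · · ·│4
3│· · ♘ ♙ · · · ♘│3
2│· ♙ ♙ ♙ · · ♙ ♙│2
1│♖ · ♗ ♕ ♔ ♗ · ♖│1
  ─────────────────
  a b c d e f g h

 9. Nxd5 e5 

  a b c d e f g h
  ─────────────────
8│♜ · · ♛ ♚ ♝ · ♜│8
7│♟ ♟ ♟ · · ♟ ♟ ♟│7
6│· · · · · · · ·│6
5│♙ · · ♘ ♟ · · ·│5
4│· · · · · · · ·│4
3│· · · ♙ · · · ♘│3
2│· ♙ ♙ ♙ · · ♙ ♙│2
1│♖ · ♗ ♕ ♔ ♗ · ♖│1
  ─────────────────
  a b c d e f g h


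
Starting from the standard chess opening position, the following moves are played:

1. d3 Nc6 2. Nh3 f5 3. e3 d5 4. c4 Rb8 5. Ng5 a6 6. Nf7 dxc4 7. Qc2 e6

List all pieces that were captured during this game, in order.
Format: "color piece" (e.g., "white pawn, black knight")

Tracking captures:
  dxc4: captured white pawn

white pawn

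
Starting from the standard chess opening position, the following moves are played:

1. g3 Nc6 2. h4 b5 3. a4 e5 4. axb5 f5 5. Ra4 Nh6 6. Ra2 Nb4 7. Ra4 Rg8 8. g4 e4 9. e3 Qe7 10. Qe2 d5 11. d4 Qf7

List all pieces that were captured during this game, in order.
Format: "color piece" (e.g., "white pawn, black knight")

Tracking captures:
  axb5: captured black pawn

black pawn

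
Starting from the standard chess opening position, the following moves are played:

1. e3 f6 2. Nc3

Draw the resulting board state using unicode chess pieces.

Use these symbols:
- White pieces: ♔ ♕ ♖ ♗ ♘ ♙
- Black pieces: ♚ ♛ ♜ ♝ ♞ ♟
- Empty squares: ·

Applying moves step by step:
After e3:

♜ ♞ ♝ ♛ ♚ ♝ ♞ ♜
♟ ♟ ♟ ♟ ♟ ♟ ♟ ♟
· · · · · · · ·
· · · · · · · ·
· · · · · · · ·
· · · · ♙ · · ·
♙ ♙ ♙ ♙ · ♙ ♙ ♙
♖ ♘ ♗ ♕ ♔ ♗ ♘ ♖


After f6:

♜ ♞ ♝ ♛ ♚ ♝ ♞ ♜
♟ ♟ ♟ ♟ ♟ · ♟ ♟
· · · · · ♟ · ·
· · · · · · · ·
· · · · · · · ·
· · · · ♙ · · ·
♙ ♙ ♙ ♙ · ♙ ♙ ♙
♖ ♘ ♗ ♕ ♔ ♗ ♘ ♖


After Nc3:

♜ ♞ ♝ ♛ ♚ ♝ ♞ ♜
♟ ♟ ♟ ♟ ♟ · ♟ ♟
· · · · · ♟ · ·
· · · · · · · ·
· · · · · · · ·
· · ♘ · ♙ · · ·
♙ ♙ ♙ ♙ · ♙ ♙ ♙
♖ · ♗ ♕ ♔ ♗ ♘ ♖



  a b c d e f g h
  ─────────────────
8│♜ ♞ ♝ ♛ ♚ ♝ ♞ ♜│8
7│♟ ♟ ♟ ♟ ♟ · ♟ ♟│7
6│· · · · · ♟ · ·│6
5│· · · · · · · ·│5
4│· · · · · · · ·│4
3│· · ♘ · ♙ · · ·│3
2│♙ ♙ ♙ ♙ · ♙ ♙ ♙│2
1│♖ · ♗ ♕ ♔ ♗ ♘ ♖│1
  ─────────────────
  a b c d e f g h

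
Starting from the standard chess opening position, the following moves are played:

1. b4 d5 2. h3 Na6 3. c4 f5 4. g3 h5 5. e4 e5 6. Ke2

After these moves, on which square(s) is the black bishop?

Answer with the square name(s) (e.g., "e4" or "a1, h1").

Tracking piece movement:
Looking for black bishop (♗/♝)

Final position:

  a b c d e f g h
  ─────────────────
8│♜ · ♝ ♛ ♚ ♝ ♞ ♜│8
7│♟ ♟ ♟ · · · ♟ ·│7
6│♞ · · · · · · ·│6
5│· · · ♟ ♟ ♟ · ♟│5
4│· ♙ ♙ · ♙ · · ·│4
3│· · · · · · ♙ ♙│3
2│♙ · · ♙ ♔ ♙ · ·│2
1│♖ ♘ ♗ ♕ · ♗ ♘ ♖│1
  ─────────────────
  a b c d e f g h


c8, f8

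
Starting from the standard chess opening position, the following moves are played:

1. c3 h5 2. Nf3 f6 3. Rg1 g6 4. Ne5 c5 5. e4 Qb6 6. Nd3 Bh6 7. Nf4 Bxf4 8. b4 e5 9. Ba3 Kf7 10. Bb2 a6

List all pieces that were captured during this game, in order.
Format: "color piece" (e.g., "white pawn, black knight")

Tracking captures:
  Bxf4: captured white knight

white knight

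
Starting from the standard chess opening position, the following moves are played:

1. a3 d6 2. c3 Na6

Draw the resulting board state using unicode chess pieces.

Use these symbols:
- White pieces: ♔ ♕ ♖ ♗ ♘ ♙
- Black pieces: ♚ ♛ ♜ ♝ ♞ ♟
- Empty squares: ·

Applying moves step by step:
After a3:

♜ ♞ ♝ ♛ ♚ ♝ ♞ ♜
♟ ♟ ♟ ♟ ♟ ♟ ♟ ♟
· · · · · · · ·
· · · · · · · ·
· · · · · · · ·
♙ · · · · · · ·
· ♙ ♙ ♙ ♙ ♙ ♙ ♙
♖ ♘ ♗ ♕ ♔ ♗ ♘ ♖


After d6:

♜ ♞ ♝ ♛ ♚ ♝ ♞ ♜
♟ ♟ ♟ · ♟ ♟ ♟ ♟
· · · ♟ · · · ·
· · · · · · · ·
· · · · · · · ·
♙ · · · · · · ·
· ♙ ♙ ♙ ♙ ♙ ♙ ♙
♖ ♘ ♗ ♕ ♔ ♗ ♘ ♖


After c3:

♜ ♞ ♝ ♛ ♚ ♝ ♞ ♜
♟ ♟ ♟ · ♟ ♟ ♟ ♟
· · · ♟ · · · ·
· · · · · · · ·
· · · · · · · ·
♙ · ♙ · · · · ·
· ♙ · ♙ ♙ ♙ ♙ ♙
♖ ♘ ♗ ♕ ♔ ♗ ♘ ♖


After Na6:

♜ · ♝ ♛ ♚ ♝ ♞ ♜
♟ ♟ ♟ · ♟ ♟ ♟ ♟
♞ · · ♟ · · · ·
· · · · · · · ·
· · · · · · · ·
♙ · ♙ · · · · ·
· ♙ · ♙ ♙ ♙ ♙ ♙
♖ ♘ ♗ ♕ ♔ ♗ ♘ ♖



  a b c d e f g h
  ─────────────────
8│♜ · ♝ ♛ ♚ ♝ ♞ ♜│8
7│♟ ♟ ♟ · ♟ ♟ ♟ ♟│7
6│♞ · · ♟ · · · ·│6
5│· · · · · · · ·│5
4│· · · · · · · ·│4
3│♙ · ♙ · · · · ·│3
2│· ♙ · ♙ ♙ ♙ ♙ ♙│2
1│♖ ♘ ♗ ♕ ♔ ♗ ♘ ♖│1
  ─────────────────
  a b c d e f g h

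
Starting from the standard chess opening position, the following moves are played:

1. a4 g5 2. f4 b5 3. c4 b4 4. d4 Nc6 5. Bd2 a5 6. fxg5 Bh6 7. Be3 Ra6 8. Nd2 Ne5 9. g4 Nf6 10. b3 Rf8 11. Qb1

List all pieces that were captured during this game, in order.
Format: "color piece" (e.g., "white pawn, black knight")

Tracking captures:
  fxg5: captured black pawn

black pawn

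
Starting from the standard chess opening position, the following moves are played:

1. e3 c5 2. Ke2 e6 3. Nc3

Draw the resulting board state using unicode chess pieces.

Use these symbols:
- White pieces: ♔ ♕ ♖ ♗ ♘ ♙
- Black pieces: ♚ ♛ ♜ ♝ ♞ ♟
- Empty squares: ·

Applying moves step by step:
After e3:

♜ ♞ ♝ ♛ ♚ ♝ ♞ ♜
♟ ♟ ♟ ♟ ♟ ♟ ♟ ♟
· · · · · · · ·
· · · · · · · ·
· · · · · · · ·
· · · · ♙ · · ·
♙ ♙ ♙ ♙ · ♙ ♙ ♙
♖ ♘ ♗ ♕ ♔ ♗ ♘ ♖


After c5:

♜ ♞ ♝ ♛ ♚ ♝ ♞ ♜
♟ ♟ · ♟ ♟ ♟ ♟ ♟
· · · · · · · ·
· · ♟ · · · · ·
· · · · · · · ·
· · · · ♙ · · ·
♙ ♙ ♙ ♙ · ♙ ♙ ♙
♖ ♘ ♗ ♕ ♔ ♗ ♘ ♖


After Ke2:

♜ ♞ ♝ ♛ ♚ ♝ ♞ ♜
♟ ♟ · ♟ ♟ ♟ ♟ ♟
· · · · · · · ·
· · ♟ · · · · ·
· · · · · · · ·
· · · · ♙ · · ·
♙ ♙ ♙ ♙ ♔ ♙ ♙ ♙
♖ ♘ ♗ ♕ · ♗ ♘ ♖


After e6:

♜ ♞ ♝ ♛ ♚ ♝ ♞ ♜
♟ ♟ · ♟ · ♟ ♟ ♟
· · · · ♟ · · ·
· · ♟ · · · · ·
· · · · · · · ·
· · · · ♙ · · ·
♙ ♙ ♙ ♙ ♔ ♙ ♙ ♙
♖ ♘ ♗ ♕ · ♗ ♘ ♖


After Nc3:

♜ ♞ ♝ ♛ ♚ ♝ ♞ ♜
♟ ♟ · ♟ · ♟ ♟ ♟
· · · · ♟ · · ·
· · ♟ · · · · ·
· · · · · · · ·
· · ♘ · ♙ · · ·
♙ ♙ ♙ ♙ ♔ ♙ ♙ ♙
♖ · ♗ ♕ · ♗ ♘ ♖



  a b c d e f g h
  ─────────────────
8│♜ ♞ ♝ ♛ ♚ ♝ ♞ ♜│8
7│♟ ♟ · ♟ · ♟ ♟ ♟│7
6│· · · · ♟ · · ·│6
5│· · ♟ · · · · ·│5
4│· · · · · · · ·│4
3│· · ♘ · ♙ · · ·│3
2│♙ ♙ ♙ ♙ ♔ ♙ ♙ ♙│2
1│♖ · ♗ ♕ · ♗ ♘ ♖│1
  ─────────────────
  a b c d e f g h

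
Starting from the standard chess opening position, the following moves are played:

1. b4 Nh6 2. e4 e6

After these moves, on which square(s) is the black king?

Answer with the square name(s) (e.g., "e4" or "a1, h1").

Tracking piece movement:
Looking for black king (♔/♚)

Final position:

  a b c d e f g h
  ─────────────────
8│♜ ♞ ♝ ♛ ♚ ♝ · ♜│8
7│♟ ♟ ♟ ♟ · ♟ ♟ ♟│7
6│· · · · ♟ · · ♞│6
5│· · · · · · · ·│5
4│· ♙ · · ♙ · · ·│4
3│· · · · · · · ·│3
2│♙ · ♙ ♙ · ♙ ♙ ♙│2
1│♖ ♘ ♗ ♕ ♔ ♗ ♘ ♖│1
  ─────────────────
  a b c d e f g h


e8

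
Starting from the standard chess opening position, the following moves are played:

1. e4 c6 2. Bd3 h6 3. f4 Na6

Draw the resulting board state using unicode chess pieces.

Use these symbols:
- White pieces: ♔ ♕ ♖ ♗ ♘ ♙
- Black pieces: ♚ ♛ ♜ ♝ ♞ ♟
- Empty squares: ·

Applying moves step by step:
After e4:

♜ ♞ ♝ ♛ ♚ ♝ ♞ ♜
♟ ♟ ♟ ♟ ♟ ♟ ♟ ♟
· · · · · · · ·
· · · · · · · ·
· · · · ♙ · · ·
· · · · · · · ·
♙ ♙ ♙ ♙ · ♙ ♙ ♙
♖ ♘ ♗ ♕ ♔ ♗ ♘ ♖


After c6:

♜ ♞ ♝ ♛ ♚ ♝ ♞ ♜
♟ ♟ · ♟ ♟ ♟ ♟ ♟
· · ♟ · · · · ·
· · · · · · · ·
· · · · ♙ · · ·
· · · · · · · ·
♙ ♙ ♙ ♙ · ♙ ♙ ♙
♖ ♘ ♗ ♕ ♔ ♗ ♘ ♖


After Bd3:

♜ ♞ ♝ ♛ ♚ ♝ ♞ ♜
♟ ♟ · ♟ ♟ ♟ ♟ ♟
· · ♟ · · · · ·
· · · · · · · ·
· · · · ♙ · · ·
· · · ♗ · · · ·
♙ ♙ ♙ ♙ · ♙ ♙ ♙
♖ ♘ ♗ ♕ ♔ · ♘ ♖


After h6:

♜ ♞ ♝ ♛ ♚ ♝ ♞ ♜
♟ ♟ · ♟ ♟ ♟ ♟ ·
· · ♟ · · · · ♟
· · · · · · · ·
· · · · ♙ · · ·
· · · ♗ · · · ·
♙ ♙ ♙ ♙ · ♙ ♙ ♙
♖ ♘ ♗ ♕ ♔ · ♘ ♖


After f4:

♜ ♞ ♝ ♛ ♚ ♝ ♞ ♜
♟ ♟ · ♟ ♟ ♟ ♟ ·
· · ♟ · · · · ♟
· · · · · · · ·
· · · · ♙ ♙ · ·
· · · ♗ · · · ·
♙ ♙ ♙ ♙ · · ♙ ♙
♖ ♘ ♗ ♕ ♔ · ♘ ♖


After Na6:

♜ · ♝ ♛ ♚ ♝ ♞ ♜
♟ ♟ · ♟ ♟ ♟ ♟ ·
♞ · ♟ · · · · ♟
· · · · · · · ·
· · · · ♙ ♙ · ·
· · · ♗ · · · ·
♙ ♙ ♙ ♙ · · ♙ ♙
♖ ♘ ♗ ♕ ♔ · ♘ ♖



  a b c d e f g h
  ─────────────────
8│♜ · ♝ ♛ ♚ ♝ ♞ ♜│8
7│♟ ♟ · ♟ ♟ ♟ ♟ ·│7
6│♞ · ♟ · · · · ♟│6
5│· · · · · · · ·│5
4│· · · · ♙ ♙ · ·│4
3│· · · ♗ · · · ·│3
2│♙ ♙ ♙ ♙ · · ♙ ♙│2
1│♖ ♘ ♗ ♕ ♔ · ♘ ♖│1
  ─────────────────
  a b c d e f g h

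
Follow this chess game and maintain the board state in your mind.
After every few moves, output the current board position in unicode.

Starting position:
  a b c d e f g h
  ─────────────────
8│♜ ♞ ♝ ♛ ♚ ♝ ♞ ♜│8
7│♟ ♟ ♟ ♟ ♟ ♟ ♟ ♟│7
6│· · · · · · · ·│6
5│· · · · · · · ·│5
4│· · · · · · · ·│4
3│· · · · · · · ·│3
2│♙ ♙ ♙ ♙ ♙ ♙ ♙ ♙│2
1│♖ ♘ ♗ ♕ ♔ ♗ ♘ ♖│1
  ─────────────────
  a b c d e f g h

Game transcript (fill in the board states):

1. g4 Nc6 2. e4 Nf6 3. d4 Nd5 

  a b c d e f g h
  ─────────────────
8│♜ · ♝ ♛ ♚ ♝ · ♜│8
7│♟ ♟ ♟ ♟ ♟ ♟ ♟ ♟│7
6│· · ♞ · · · · ·│6
5│· · · ♞ · · · ·│5
4│· · · ♙ ♙ · ♙ ·│4
3│· · · · · · · ·│3
2│♙ ♙ ♙ · · ♙ · ♙│2
1│♖ ♘ ♗ ♕ ♔ ♗ ♘ ♖│1
  ─────────────────
  a b c d e f g h

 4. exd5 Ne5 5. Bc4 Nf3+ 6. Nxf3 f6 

  a b c d e f g h
  ─────────────────
8│♜ · ♝ ♛ ♚ ♝ · ♜│8
7│♟ ♟ ♟ ♟ ♟ · ♟ ♟│7
6│· · · · · ♟ · ·│6
5│· · · ♙ · · · ·│5
4│· · ♗ ♙ · · ♙ ·│4
3│· · · · · ♘ · ·│3
2│♙ ♙ ♙ · · ♙ · ♙│2
1│♖ ♘ ♗ ♕ ♔ · · ♖│1
  ─────────────────
  a b c d e f g h

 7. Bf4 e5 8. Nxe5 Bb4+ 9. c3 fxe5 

  a b c d e f g h
  ─────────────────
8│♜ · ♝ ♛ ♚ · · ♜│8
7│♟ ♟ ♟ ♟ · · ♟ ♟│7
6│· · · · · · · ·│6
5│· · · ♙ ♟ · · ·│5
4│· ♝ ♗ ♙ · ♗ ♙ ·│4
3│· · ♙ · · · · ·│3
2│♙ ♙ · · · ♙ · ♙│2
1│♖ ♘ · ♕ ♔ · · ♖│1
  ─────────────────
  a b c d e f g h

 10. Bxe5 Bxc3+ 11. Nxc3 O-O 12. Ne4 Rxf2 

  a b c d e f g h
  ─────────────────
8│♜ · ♝ ♛ · · ♚ ·│8
7│♟ ♟ ♟ ♟ · · ♟ ♟│7
6│· · · · · · · ·│6
5│· · · ♙ ♗ · · ·│5
4│· · ♗ ♙ ♘ · ♙ ·│4
3│· · · · · · · ·│3
2│♙ ♙ · · · ♜ · ♙│2
1│♖ · · ♕ ♔ · · ♖│1
  ─────────────────
  a b c d e f g h

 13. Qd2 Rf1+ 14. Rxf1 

  a b c d e f g h
  ─────────────────
8│♜ · ♝ ♛ · · ♚ ·│8
7│♟ ♟ ♟ ♟ · · ♟ ♟│7
6│· · · · · · · ·│6
5│· · · ♙ ♗ · · ·│5
4│· · ♗ ♙ ♘ · ♙ ·│4
3│· · · · · · · ·│3
2│♙ ♙ · ♕ · · · ♙│2
1│♖ · · · ♔ ♖ · ·│1
  ─────────────────
  a b c d e f g h


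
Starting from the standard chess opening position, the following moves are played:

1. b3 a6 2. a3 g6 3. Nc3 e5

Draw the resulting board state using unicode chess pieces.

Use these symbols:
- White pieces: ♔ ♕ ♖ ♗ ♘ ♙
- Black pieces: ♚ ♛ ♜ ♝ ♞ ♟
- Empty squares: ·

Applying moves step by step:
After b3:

♜ ♞ ♝ ♛ ♚ ♝ ♞ ♜
♟ ♟ ♟ ♟ ♟ ♟ ♟ ♟
· · · · · · · ·
· · · · · · · ·
· · · · · · · ·
· ♙ · · · · · ·
♙ · ♙ ♙ ♙ ♙ ♙ ♙
♖ ♘ ♗ ♕ ♔ ♗ ♘ ♖


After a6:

♜ ♞ ♝ ♛ ♚ ♝ ♞ ♜
· ♟ ♟ ♟ ♟ ♟ ♟ ♟
♟ · · · · · · ·
· · · · · · · ·
· · · · · · · ·
· ♙ · · · · · ·
♙ · ♙ ♙ ♙ ♙ ♙ ♙
♖ ♘ ♗ ♕ ♔ ♗ ♘ ♖


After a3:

♜ ♞ ♝ ♛ ♚ ♝ ♞ ♜
· ♟ ♟ ♟ ♟ ♟ ♟ ♟
♟ · · · · · · ·
· · · · · · · ·
· · · · · · · ·
♙ ♙ · · · · · ·
· · ♙ ♙ ♙ ♙ ♙ ♙
♖ ♘ ♗ ♕ ♔ ♗ ♘ ♖


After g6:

♜ ♞ ♝ ♛ ♚ ♝ ♞ ♜
· ♟ ♟ ♟ ♟ ♟ · ♟
♟ · · · · · ♟ ·
· · · · · · · ·
· · · · · · · ·
♙ ♙ · · · · · ·
· · ♙ ♙ ♙ ♙ ♙ ♙
♖ ♘ ♗ ♕ ♔ ♗ ♘ ♖


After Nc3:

♜ ♞ ♝ ♛ ♚ ♝ ♞ ♜
· ♟ ♟ ♟ ♟ ♟ · ♟
♟ · · · · · ♟ ·
· · · · · · · ·
· · · · · · · ·
♙ ♙ ♘ · · · · ·
· · ♙ ♙ ♙ ♙ ♙ ♙
♖ · ♗ ♕ ♔ ♗ ♘ ♖


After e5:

♜ ♞ ♝ ♛ ♚ ♝ ♞ ♜
· ♟ ♟ ♟ · ♟ · ♟
♟ · · · · · ♟ ·
· · · · ♟ · · ·
· · · · · · · ·
♙ ♙ ♘ · · · · ·
· · ♙ ♙ ♙ ♙ ♙ ♙
♖ · ♗ ♕ ♔ ♗ ♘ ♖



  a b c d e f g h
  ─────────────────
8│♜ ♞ ♝ ♛ ♚ ♝ ♞ ♜│8
7│· ♟ ♟ ♟ · ♟ · ♟│7
6│♟ · · · · · ♟ ·│6
5│· · · · ♟ · · ·│5
4│· · · · · · · ·│4
3│♙ ♙ ♘ · · · · ·│3
2│· · ♙ ♙ ♙ ♙ ♙ ♙│2
1│♖ · ♗ ♕ ♔ ♗ ♘ ♖│1
  ─────────────────
  a b c d e f g h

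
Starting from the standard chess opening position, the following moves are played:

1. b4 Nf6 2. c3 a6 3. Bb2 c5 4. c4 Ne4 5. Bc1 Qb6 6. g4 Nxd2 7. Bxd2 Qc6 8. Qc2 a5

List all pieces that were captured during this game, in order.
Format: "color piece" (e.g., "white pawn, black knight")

Tracking captures:
  Nxd2: captured white pawn
  Bxd2: captured black knight

white pawn, black knight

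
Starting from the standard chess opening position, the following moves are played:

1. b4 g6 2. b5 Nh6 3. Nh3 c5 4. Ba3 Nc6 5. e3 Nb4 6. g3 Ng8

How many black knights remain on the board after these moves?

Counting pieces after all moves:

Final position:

  a b c d e f g h
  ─────────────────
8│♜ · ♝ ♛ ♚ ♝ ♞ ♜│8
7│♟ ♟ · ♟ ♟ ♟ · ♟│7
6│· · · · · · ♟ ·│6
5│· ♙ ♟ · · · · ·│5
4│· ♞ · · · · · ·│4
3│♗ · · · ♙ · ♙ ♘│3
2│♙ · ♙ ♙ · ♙ · ♙│2
1│♖ ♘ · ♕ ♔ ♗ · ♖│1
  ─────────────────
  a b c d e f g h


2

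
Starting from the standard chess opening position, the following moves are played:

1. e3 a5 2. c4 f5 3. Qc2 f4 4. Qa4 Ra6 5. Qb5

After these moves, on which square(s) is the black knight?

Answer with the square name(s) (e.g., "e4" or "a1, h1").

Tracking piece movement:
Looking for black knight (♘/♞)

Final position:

  a b c d e f g h
  ─────────────────
8│· ♞ ♝ ♛ ♚ ♝ ♞ ♜│8
7│· ♟ ♟ ♟ ♟ · ♟ ♟│7
6│♜ · · · · · · ·│6
5│♟ ♕ · · · · · ·│5
4│· · ♙ · · ♟ · ·│4
3│· · · · ♙ · · ·│3
2│♙ ♙ · ♙ · ♙ ♙ ♙│2
1│♖ ♘ ♗ · ♔ ♗ ♘ ♖│1
  ─────────────────
  a b c d e f g h


b8, g8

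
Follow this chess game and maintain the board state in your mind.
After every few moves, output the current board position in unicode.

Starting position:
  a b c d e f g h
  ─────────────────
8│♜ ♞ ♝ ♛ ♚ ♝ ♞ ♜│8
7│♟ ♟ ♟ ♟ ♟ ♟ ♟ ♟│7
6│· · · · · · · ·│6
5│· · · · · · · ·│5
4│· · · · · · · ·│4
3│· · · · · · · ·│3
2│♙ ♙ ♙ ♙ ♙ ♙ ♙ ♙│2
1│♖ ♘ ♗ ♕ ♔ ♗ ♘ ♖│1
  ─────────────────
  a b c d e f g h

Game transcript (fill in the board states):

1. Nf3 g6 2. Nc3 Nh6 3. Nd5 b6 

  a b c d e f g h
  ─────────────────
8│♜ ♞ ♝ ♛ ♚ ♝ · ♜│8
7│♟ · ♟ ♟ ♟ ♟ · ♟│7
6│· ♟ · · · · ♟ ♞│6
5│· · · ♘ · · · ·│5
4│· · · · · · · ·│4
3│· · · · · ♘ · ·│3
2│♙ ♙ ♙ ♙ ♙ ♙ ♙ ♙│2
1│♖ · ♗ ♕ ♔ ♗ · ♖│1
  ─────────────────
  a b c d e f g h

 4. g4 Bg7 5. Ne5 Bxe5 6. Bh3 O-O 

  a b c d e f g h
  ─────────────────
8│♜ ♞ ♝ ♛ · ♜ ♚ ·│8
7│♟ · ♟ ♟ ♟ ♟ · ♟│7
6│· ♟ · · · · ♟ ♞│6
5│· · · ♘ ♝ · · ·│5
4│· · · · · · ♙ ·│4
3│· · · · · · · ♗│3
2│♙ ♙ ♙ ♙ ♙ ♙ · ♙│2
1│♖ · ♗ ♕ ♔ · · ♖│1
  ─────────────────
  a b c d e f g h

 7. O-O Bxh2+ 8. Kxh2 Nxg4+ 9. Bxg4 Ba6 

  a b c d e f g h
  ─────────────────
8│♜ ♞ · ♛ · ♜ ♚ ·│8
7│♟ · ♟ ♟ ♟ ♟ · ♟│7
6│♝ ♟ · · · · ♟ ·│6
5│· · · ♘ · · · ·│5
4│· · · · · · ♗ ·│4
3│· · · · · · · ·│3
2│♙ ♙ ♙ ♙ ♙ ♙ · ♔│2
1│♖ · ♗ ♕ · ♖ · ·│1
  ─────────────────
  a b c d e f g h

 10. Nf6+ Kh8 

  a b c d e f g h
  ─────────────────
8│♜ ♞ · ♛ · ♜ · ♚│8
7│♟ · ♟ ♟ ♟ ♟ · ♟│7
6│♝ ♟ · · · ♘ ♟ ·│6
5│· · · · · · · ·│5
4│· · · · · · ♗ ·│4
3│· · · · · · · ·│3
2│♙ ♙ ♙ ♙ ♙ ♙ · ♔│2
1│♖ · ♗ ♕ · ♖ · ·│1
  ─────────────────
  a b c d e f g h


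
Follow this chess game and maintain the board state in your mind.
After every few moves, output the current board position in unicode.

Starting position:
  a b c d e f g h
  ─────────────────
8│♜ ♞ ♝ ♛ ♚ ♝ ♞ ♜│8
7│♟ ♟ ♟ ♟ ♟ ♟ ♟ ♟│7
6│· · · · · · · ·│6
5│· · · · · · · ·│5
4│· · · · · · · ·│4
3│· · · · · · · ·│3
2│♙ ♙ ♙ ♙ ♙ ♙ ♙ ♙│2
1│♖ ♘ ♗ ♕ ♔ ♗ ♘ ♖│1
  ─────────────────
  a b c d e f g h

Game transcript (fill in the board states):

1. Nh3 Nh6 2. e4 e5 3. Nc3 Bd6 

  a b c d e f g h
  ─────────────────
8│♜ ♞ ♝ ♛ ♚ · · ♜│8
7│♟ ♟ ♟ ♟ · ♟ ♟ ♟│7
6│· · · ♝ · · · ♞│6
5│· · · · ♟ · · ·│5
4│· · · · ♙ · · ·│4
3│· · ♘ · · · · ♘│3
2│♙ ♙ ♙ ♙ · ♙ ♙ ♙│2
1│♖ · ♗ ♕ ♔ ♗ · ♖│1
  ─────────────────
  a b c d e f g h

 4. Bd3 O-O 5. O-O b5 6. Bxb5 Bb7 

  a b c d e f g h
  ─────────────────
8│♜ ♞ · ♛ · ♜ ♚ ·│8
7│♟ ♝ ♟ ♟ · ♟ ♟ ♟│7
6│· · · ♝ · · · ♞│6
5│· ♗ · · ♟ · · ·│5
4│· · · · ♙ · · ·│4
3│· · ♘ · · · · ♘│3
2│♙ ♙ ♙ ♙ · ♙ ♙ ♙│2
1│♖ · ♗ ♕ · ♖ ♔ ·│1
  ─────────────────
  a b c d e f g h

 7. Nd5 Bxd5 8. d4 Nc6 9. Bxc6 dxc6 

  a b c d e f g h
  ─────────────────
8│♜ · · ♛ · ♜ ♚ ·│8
7│♟ · ♟ · · ♟ ♟ ♟│7
6│· · ♟ ♝ · · · ♞│6
5│· · · ♝ ♟ · · ·│5
4│· · · ♙ ♙ · · ·│4
3│· · · · · · · ♘│3
2│♙ ♙ ♙ · · ♙ ♙ ♙│2
1│♖ · ♗ ♕ · ♖ ♔ ·│1
  ─────────────────
  a b c d e f g h

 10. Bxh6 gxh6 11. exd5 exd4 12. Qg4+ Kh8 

  a b c d e f g h
  ─────────────────
8│♜ · · ♛ · ♜ · ♚│8
7│♟ · ♟ · · ♟ · ♟│7
6│· · ♟ ♝ · · · ♟│6
5│· · · ♙ · · · ·│5
4│· · · ♟ · · ♕ ·│4
3│· · · · · · · ♘│3
2│♙ ♙ ♙ · · ♙ ♙ ♙│2
1│♖ · · · · ♖ ♔ ·│1
  ─────────────────
  a b c d e f g h

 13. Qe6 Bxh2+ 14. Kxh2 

  a b c d e f g h
  ─────────────────
8│♜ · · ♛ · ♜ · ♚│8
7│♟ · ♟ · · ♟ · ♟│7
6│· · ♟ · ♕ · · ♟│6
5│· · · ♙ · · · ·│5
4│· · · ♟ · · · ·│4
3│· · · · · · · ♘│3
2│♙ ♙ ♙ · · ♙ ♙ ♔│2
1│♖ · · · · ♖ · ·│1
  ─────────────────
  a b c d e f g h


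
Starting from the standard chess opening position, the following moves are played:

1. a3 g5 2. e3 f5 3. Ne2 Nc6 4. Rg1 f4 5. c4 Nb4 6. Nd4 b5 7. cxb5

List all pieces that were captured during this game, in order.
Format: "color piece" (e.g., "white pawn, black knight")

Tracking captures:
  cxb5: captured black pawn

black pawn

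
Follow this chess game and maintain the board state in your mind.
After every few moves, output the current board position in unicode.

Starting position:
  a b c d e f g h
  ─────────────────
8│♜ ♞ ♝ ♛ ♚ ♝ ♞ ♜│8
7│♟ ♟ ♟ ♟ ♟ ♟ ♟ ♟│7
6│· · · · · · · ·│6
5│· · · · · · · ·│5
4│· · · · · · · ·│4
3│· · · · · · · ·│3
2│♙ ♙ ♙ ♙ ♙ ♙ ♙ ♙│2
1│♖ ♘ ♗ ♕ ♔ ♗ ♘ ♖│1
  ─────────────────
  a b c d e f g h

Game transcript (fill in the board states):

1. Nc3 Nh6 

  a b c d e f g h
  ─────────────────
8│♜ ♞ ♝ ♛ ♚ ♝ · ♜│8
7│♟ ♟ ♟ ♟ ♟ ♟ ♟ ♟│7
6│· · · · · · · ♞│6
5│· · · · · · · ·│5
4│· · · · · · · ·│4
3│· · ♘ · · · · ·│3
2│♙ ♙ ♙ ♙ ♙ ♙ ♙ ♙│2
1│♖ · ♗ ♕ ♔ ♗ ♘ ♖│1
  ─────────────────
  a b c d e f g h

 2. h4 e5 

  a b c d e f g h
  ─────────────────
8│♜ ♞ ♝ ♛ ♚ ♝ · ♜│8
7│♟ ♟ ♟ ♟ · ♟ ♟ ♟│7
6│· · · · · · · ♞│6
5│· · · · ♟ · · ·│5
4│· · · · · · · ♙│4
3│· · ♘ · · · · ·│3
2│♙ ♙ ♙ ♙ ♙ ♙ ♙ ·│2
1│♖ · ♗ ♕ ♔ ♗ ♘ ♖│1
  ─────────────────
  a b c d e f g h

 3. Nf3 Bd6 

  a b c d e f g h
  ─────────────────
8│♜ ♞ ♝ ♛ ♚ · · ♜│8
7│♟ ♟ ♟ ♟ · ♟ ♟ ♟│7
6│· · · ♝ · · · ♞│6
5│· · · · ♟ · · ·│5
4│· · · · · · · ♙│4
3│· · ♘ · · ♘ · ·│3
2│♙ ♙ ♙ ♙ ♙ ♙ ♙ ·│2
1│♖ · ♗ ♕ ♔ ♗ · ♖│1
  ─────────────────
  a b c d e f g h

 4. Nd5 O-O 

  a b c d e f g h
  ─────────────────
8│♜ ♞ ♝ ♛ · ♜ ♚ ·│8
7│♟ ♟ ♟ ♟ · ♟ ♟ ♟│7
6│· · · ♝ · · · ♞│6
5│· · · ♘ ♟ · · ·│5
4│· · · · · · · ♙│4
3│· · · · · ♘ · ·│3
2│♙ ♙ ♙ ♙ ♙ ♙ ♙ ·│2
1│♖ · ♗ ♕ ♔ ♗ · ♖│1
  ─────────────────
  a b c d e f g h

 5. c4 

  a b c d e f g h
  ─────────────────
8│♜ ♞ ♝ ♛ · ♜ ♚ ·│8
7│♟ ♟ ♟ ♟ · ♟ ♟ ♟│7
6│· · · ♝ · · · ♞│6
5│· · · ♘ ♟ · · ·│5
4│· · ♙ · · · · ♙│4
3│· · · · · ♘ · ·│3
2│♙ ♙ · ♙ ♙ ♙ ♙ ·│2
1│♖ · ♗ ♕ ♔ ♗ · ♖│1
  ─────────────────
  a b c d e f g h
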